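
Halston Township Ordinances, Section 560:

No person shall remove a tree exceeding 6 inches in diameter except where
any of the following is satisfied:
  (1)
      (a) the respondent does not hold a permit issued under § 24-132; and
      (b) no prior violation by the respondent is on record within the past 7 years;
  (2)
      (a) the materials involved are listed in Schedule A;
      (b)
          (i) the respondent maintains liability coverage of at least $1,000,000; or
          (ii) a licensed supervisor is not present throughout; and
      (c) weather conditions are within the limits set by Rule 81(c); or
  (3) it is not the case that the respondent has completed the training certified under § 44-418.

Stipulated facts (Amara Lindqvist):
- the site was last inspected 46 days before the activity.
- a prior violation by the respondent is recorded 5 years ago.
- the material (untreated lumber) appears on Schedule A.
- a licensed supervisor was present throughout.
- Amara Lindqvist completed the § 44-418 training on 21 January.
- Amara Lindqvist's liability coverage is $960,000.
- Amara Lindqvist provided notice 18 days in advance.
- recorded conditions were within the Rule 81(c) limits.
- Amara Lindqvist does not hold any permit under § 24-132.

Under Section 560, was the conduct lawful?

No — unlawful.

(a) not (holds permit) — met.
(b) no prior violation — not satisfied.
(1) = T AND F = false.
(a) Schedule A material — met.
(i) coverage ≥ $1,000,000 — not met.
(ii) not (supervisor present) — not met.
(b) = F OR F = false.
(c) weather ok — satisfied.
So (2) is not satisfied (T AND F AND T).
(3) not (training certified) — not satisfied.
Overall: F OR F OR F → false.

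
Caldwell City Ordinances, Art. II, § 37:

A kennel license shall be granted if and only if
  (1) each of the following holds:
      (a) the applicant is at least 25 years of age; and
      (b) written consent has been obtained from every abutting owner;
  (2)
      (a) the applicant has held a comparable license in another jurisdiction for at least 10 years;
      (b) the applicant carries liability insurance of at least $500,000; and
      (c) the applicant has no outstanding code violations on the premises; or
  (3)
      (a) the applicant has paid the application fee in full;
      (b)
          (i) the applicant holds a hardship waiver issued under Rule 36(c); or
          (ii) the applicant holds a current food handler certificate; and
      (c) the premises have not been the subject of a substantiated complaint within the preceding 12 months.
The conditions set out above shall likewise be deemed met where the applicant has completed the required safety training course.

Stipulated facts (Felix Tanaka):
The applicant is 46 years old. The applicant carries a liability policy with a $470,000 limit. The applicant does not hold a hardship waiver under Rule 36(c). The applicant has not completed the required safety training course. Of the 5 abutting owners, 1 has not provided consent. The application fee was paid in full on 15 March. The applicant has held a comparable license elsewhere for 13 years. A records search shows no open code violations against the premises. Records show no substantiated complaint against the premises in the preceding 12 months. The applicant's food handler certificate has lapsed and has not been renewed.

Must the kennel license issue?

No — denied.

(a) age ≥ 25 — holds.
(b) all abutters consent — fails.
(1): T AND F → false.
(a) prior license ≥ 10 yr — met.
(b) insurance ≥ $500,000 — not met.
(c) no code violations — holds.
(2) = T AND F AND T = false.
(a) fee paid — met.
(i) hardship waiver — not met.
(ii) food handler cert. — not met.
(b) = F OR F = false.
(c) no complaint in 12 mo. — met.
(3) = T AND F AND T = false.
So Overall is not satisfied (F OR F OR F).
Exception (safety training) — not satisfied.
Result: main false OR exception false → false.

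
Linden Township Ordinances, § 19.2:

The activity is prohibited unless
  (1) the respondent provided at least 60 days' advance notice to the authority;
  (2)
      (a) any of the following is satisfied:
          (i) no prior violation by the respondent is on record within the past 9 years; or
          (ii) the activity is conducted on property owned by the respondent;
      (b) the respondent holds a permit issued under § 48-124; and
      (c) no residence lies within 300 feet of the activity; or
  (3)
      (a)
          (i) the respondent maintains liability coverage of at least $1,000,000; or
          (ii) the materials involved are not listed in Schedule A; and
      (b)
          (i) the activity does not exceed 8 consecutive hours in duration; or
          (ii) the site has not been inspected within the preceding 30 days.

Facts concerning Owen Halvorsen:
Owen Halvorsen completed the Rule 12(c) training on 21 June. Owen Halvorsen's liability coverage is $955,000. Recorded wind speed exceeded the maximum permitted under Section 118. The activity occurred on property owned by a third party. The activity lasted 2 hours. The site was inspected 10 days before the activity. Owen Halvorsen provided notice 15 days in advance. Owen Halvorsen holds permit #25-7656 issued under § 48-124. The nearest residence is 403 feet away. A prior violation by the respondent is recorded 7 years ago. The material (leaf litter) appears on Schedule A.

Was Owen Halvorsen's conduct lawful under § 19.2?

No — unlawful.

(1) ≥60 days' notice — fails.
(i) no prior violation — not met.
(ii) own property — not met.
So (a) is not satisfied (F OR F).
(b) holds permit — satisfied.
(c) no residence in 300 ft — holds.
(2) = F AND T AND T = false.
(i) coverage ≥ $1,000,000 — fails.
(ii) not (Schedule A material) — not met.
(a) = F OR F = false.
(i) ≤ 8 hrs duration — holds.
(ii) not (site inspected) — fails.
(b) = T OR F = true.
(3): F AND T → false.
So Overall is not satisfied (F OR F OR F).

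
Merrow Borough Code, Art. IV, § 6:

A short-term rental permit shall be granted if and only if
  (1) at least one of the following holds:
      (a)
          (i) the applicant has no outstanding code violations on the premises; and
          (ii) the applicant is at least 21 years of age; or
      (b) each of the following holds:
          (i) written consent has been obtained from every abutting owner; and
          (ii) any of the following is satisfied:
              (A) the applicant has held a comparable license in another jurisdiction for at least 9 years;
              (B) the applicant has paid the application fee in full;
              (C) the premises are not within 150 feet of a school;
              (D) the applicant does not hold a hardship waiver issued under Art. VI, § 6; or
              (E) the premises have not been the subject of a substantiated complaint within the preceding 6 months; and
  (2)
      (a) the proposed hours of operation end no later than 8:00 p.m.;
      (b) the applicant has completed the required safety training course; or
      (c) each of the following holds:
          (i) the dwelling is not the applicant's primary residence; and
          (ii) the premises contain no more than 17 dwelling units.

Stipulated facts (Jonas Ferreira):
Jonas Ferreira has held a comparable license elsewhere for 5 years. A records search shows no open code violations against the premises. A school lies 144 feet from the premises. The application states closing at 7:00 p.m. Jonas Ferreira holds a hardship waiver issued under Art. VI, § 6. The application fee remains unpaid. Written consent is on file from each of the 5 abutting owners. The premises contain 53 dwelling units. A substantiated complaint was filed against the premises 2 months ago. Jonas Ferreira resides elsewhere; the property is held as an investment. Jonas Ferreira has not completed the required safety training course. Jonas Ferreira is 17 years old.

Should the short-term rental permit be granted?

No — denied.

(i) no code violations — met.
(ii) age ≥ 21 — fails.
(a): T AND F → false.
(i) all abutters consent — met.
(A) prior license ≥ 9 yr — fails.
(B) fee paid — not met.
(C) ≥150 ft from school — not satisfied.
(D) not (hardship waiver) — not met.
(E) no complaint in 6 mo. — fails.
So (ii) is not satisfied (F OR F OR F OR F OR F).
(b) = T AND F = false.
(1) = F OR F = false.
(a) closes by 8 p.m. — met.
(b) safety training — not satisfied.
(i) not (primary residence) — holds.
(ii) ≤ 17 units — not met.
So (c) is not satisfied (T AND F).
(2) = T OR F OR F = true.
Overall: F AND T → false.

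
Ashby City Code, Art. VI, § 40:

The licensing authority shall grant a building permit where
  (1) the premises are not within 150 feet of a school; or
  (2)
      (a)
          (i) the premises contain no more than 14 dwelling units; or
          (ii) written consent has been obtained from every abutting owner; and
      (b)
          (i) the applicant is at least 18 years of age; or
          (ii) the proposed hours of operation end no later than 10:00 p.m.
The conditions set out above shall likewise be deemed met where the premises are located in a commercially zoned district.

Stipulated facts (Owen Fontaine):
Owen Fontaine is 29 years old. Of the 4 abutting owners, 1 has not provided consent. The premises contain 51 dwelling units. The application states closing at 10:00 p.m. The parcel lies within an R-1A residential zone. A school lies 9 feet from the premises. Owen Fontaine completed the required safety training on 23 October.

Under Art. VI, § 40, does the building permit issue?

(1) ≥150 ft from school — fails.
(i) ≤ 14 units — not met.
(ii) all abutters consent — not satisfied.
(a) = F OR F = false.
(i) age ≥ 18 — met.
(ii) closes by 10 p.m. — met.
(b): T OR T → true.
(2) = F AND T = false.
So Overall is not satisfied (F OR F).
Exception (commercially zoned) — not satisfied.
Result: main false OR exception false → false.

No — denied.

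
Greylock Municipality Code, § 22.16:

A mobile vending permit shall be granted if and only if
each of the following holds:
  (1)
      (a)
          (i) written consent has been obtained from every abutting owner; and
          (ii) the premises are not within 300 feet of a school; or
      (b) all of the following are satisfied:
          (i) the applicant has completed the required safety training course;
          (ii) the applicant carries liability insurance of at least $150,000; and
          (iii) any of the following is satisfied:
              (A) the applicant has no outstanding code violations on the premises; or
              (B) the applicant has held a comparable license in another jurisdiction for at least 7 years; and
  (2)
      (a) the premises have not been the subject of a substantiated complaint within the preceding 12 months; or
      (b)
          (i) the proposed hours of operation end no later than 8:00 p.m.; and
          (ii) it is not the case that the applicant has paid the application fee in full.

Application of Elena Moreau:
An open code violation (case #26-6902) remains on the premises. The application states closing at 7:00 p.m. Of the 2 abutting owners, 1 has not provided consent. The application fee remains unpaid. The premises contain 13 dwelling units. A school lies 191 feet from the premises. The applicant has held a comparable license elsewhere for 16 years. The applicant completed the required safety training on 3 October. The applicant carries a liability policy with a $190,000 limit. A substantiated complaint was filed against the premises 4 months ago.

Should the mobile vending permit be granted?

(i) all abutters consent — not satisfied.
(ii) ≥300 ft from school — not satisfied.
(a) = F AND F = false.
(i) safety training — met.
(ii) insurance ≥ $150,000 — met.
(A) no code violations — fails.
(B) prior license ≥ 7 yr — met.
So (iii) is satisfied (F OR T).
(b) = T AND T AND T = true.
So (1) is satisfied (F OR T).
(a) no complaint in 12 mo. — not satisfied.
(i) closes by 8 p.m. — met.
(ii) not (fee paid) — met.
So (b) is satisfied (T AND T).
(2): F OR T → true.
Overall: T AND T → true.

Yes — granted.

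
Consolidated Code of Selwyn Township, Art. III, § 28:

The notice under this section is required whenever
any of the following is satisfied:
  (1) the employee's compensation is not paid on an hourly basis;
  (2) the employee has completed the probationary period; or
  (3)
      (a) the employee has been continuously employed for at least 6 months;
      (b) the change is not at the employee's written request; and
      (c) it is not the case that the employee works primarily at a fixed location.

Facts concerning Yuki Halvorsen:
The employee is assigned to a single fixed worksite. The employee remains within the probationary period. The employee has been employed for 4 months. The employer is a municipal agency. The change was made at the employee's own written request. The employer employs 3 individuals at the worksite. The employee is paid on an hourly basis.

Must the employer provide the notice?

No — not required.

(1) not (hourly-paid) — not met.
(2) past probation — not satisfied.
(a) tenure ≥ 6 mo. — fails.
(b) not employee-requested — not satisfied.
(c) not (fixed location) — not satisfied.
So (3) is not satisfied (F AND F AND F).
Overall: F OR F OR F → false.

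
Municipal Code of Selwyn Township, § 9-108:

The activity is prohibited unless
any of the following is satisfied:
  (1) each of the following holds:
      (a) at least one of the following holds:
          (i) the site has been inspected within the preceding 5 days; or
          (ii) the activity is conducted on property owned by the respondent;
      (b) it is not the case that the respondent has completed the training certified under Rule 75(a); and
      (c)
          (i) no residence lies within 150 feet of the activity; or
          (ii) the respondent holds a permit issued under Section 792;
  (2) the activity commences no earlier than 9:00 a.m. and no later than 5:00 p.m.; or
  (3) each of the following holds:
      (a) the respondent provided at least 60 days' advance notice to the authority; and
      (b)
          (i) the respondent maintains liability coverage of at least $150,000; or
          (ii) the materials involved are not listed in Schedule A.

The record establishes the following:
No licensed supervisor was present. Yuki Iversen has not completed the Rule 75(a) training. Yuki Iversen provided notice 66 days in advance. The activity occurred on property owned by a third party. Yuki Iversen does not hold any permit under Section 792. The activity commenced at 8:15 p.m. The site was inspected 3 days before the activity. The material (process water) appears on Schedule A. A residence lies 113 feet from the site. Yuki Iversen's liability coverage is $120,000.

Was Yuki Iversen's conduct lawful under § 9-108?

No — unlawful.

(i) site inspected — met.
(ii) own property — fails.
(a) = T OR F = true.
(b) not (training certified) — satisfied.
(i) no residence in 150 ft — not satisfied.
(ii) holds permit — fails.
So (c) is not satisfied (F OR F).
So (1) is not satisfied (T AND T AND F).
(2) start within hours — not met.
(a) ≥60 days' notice — met.
(i) coverage ≥ $150,000 — not satisfied.
(ii) not (Schedule A material) — not met.
So (b) is not satisfied (F OR F).
(3) = T AND F = false.
Overall = F OR F OR F = false.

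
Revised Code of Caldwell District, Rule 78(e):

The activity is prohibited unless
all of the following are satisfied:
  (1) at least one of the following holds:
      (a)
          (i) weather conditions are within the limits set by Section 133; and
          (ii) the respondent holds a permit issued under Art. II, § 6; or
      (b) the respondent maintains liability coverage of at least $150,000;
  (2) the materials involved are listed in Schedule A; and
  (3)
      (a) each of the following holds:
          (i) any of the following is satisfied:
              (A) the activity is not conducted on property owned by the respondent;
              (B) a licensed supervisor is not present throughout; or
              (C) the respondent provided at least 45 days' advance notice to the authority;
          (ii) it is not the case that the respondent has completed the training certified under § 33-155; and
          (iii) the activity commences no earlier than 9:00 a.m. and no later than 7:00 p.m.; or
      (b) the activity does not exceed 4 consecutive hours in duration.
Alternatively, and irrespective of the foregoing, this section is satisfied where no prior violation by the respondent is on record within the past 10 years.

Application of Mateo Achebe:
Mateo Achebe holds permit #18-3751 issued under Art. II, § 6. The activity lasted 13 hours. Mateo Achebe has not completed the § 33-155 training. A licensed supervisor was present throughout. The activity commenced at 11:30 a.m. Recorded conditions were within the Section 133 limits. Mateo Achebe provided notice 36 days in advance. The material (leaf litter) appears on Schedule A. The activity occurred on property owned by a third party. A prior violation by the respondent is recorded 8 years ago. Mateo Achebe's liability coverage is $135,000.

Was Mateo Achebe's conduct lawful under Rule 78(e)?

Yes — lawful.

(i) weather ok — met.
(ii) holds permit — holds.
(a): T AND T → true.
(b) coverage ≥ $150,000 — not satisfied.
So (1) is satisfied (T OR F).
(2) Schedule A material — met.
(A) not (own property) — met.
(B) not (supervisor present) — not met.
(C) ≥45 days' notice — not satisfied.
(i) = T OR F OR F = true.
(ii) not (training certified) — met.
(iii) start within hours — holds.
So (a) is satisfied (T AND T AND T).
(b) ≤ 4 hrs duration — fails.
(3): T OR F → true.
Overall = T AND T AND T = true.
Exception (no prior violation) — not satisfied.
Result: main true OR exception false → true.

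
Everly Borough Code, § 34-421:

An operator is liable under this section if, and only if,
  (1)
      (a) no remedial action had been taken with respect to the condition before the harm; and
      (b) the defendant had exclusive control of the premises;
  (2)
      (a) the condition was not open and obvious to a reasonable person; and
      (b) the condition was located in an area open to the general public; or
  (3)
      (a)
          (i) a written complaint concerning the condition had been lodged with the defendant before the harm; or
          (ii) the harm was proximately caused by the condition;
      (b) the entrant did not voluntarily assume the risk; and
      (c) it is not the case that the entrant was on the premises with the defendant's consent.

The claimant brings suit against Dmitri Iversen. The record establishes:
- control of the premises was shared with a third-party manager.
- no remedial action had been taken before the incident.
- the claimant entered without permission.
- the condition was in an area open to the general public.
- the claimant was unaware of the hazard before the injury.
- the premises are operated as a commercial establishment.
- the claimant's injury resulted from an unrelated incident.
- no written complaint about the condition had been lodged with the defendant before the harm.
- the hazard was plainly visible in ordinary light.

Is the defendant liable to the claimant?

No — not liable.

(a) no remedial action — met.
(b) exclusive control — not met.
(1) = T AND F = false.
(a) not open/obvious — not met.
(b) public area — met.
(2) = F AND T = false.
(i) complaint lodged — not satisfied.
(ii) proximate cause — fails.
So (a) is not satisfied (F OR F).
(b) no assumed risk — satisfied.
(c) not (consent to enter) — holds.
So (3) is not satisfied (F AND T AND T).
So Overall is not satisfied (F OR F OR F).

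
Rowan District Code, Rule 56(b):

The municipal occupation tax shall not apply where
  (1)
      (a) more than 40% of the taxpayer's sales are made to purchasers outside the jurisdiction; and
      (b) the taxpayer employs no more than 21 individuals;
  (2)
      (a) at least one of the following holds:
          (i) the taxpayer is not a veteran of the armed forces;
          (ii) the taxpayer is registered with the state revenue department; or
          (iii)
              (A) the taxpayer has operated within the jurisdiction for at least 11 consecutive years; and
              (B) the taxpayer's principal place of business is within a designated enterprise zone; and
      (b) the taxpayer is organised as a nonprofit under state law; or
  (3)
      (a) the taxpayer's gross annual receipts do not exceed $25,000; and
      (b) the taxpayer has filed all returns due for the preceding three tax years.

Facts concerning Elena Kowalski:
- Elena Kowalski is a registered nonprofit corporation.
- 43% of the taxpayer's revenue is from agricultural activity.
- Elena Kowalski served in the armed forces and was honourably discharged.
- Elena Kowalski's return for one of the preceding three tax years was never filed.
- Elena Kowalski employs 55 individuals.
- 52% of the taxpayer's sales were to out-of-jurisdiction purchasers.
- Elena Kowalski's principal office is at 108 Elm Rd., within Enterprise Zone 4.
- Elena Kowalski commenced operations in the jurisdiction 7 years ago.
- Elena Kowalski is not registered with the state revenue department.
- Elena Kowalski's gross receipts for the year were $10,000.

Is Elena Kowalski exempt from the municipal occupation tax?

No — not exempt.

(a) >40% out-of-jur. sales — satisfied.
(b) ≤ 21 employees — not satisfied.
So (1) is not satisfied (T AND F).
(i) not (veteran) — not satisfied.
(ii) state-registered — fails.
(A) ≥ 11 yrs in jurisdiction — not satisfied.
(B) in enterprise zone — satisfied.
So (iii) is not satisfied (F AND T).
(a): F OR F OR F → false.
(b) nonprofit — satisfied.
(2) = F AND T = false.
(a) receipts ≤ $25,000 — met.
(b) returns current — not satisfied.
(3) = T AND F = false.
Overall = F OR F OR F = false.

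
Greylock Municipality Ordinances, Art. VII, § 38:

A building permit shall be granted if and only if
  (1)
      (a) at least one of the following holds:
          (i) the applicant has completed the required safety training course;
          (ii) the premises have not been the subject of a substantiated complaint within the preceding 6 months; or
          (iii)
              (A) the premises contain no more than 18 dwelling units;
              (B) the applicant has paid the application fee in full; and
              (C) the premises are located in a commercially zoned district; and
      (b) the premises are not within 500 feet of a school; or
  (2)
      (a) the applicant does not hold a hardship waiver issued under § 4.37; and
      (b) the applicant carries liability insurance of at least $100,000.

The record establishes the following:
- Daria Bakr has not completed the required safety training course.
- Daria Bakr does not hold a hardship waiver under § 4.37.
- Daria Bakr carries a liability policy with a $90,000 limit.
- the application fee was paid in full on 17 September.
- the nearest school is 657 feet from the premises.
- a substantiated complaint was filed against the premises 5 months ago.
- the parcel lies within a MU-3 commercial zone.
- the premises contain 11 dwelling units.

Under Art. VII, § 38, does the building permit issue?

Yes — granted.

(i) safety training — fails.
(ii) no complaint in 6 mo. — not met.
(A) ≤ 18 units — satisfied.
(B) fee paid — holds.
(C) commercially zoned — satisfied.
(iii) = T AND T AND T = true.
(a) = F OR F OR T = true.
(b) ≥500 ft from school — satisfied.
(1): T AND T → true.
(a) not (hardship waiver) — satisfied.
(b) insurance ≥ $100,000 — not satisfied.
So (2) is not satisfied (T AND F).
Overall = T OR F = true.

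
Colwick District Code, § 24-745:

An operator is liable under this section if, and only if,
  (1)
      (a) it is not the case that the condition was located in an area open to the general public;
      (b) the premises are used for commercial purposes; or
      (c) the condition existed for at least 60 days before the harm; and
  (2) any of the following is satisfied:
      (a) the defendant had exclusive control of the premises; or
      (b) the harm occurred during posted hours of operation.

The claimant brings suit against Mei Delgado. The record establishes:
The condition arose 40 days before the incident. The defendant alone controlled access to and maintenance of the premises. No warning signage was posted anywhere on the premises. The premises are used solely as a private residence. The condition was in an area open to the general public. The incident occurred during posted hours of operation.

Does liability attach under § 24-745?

(a) not (public area) — not satisfied.
(b) commercial use — not met.
(c) condition ≥60 days old — not met.
(1): F OR F OR F → false.
(a) exclusive control — satisfied.
(b) during posted hours — met.
(2) = T OR T = true.
Overall = F AND T = false.

No — not liable.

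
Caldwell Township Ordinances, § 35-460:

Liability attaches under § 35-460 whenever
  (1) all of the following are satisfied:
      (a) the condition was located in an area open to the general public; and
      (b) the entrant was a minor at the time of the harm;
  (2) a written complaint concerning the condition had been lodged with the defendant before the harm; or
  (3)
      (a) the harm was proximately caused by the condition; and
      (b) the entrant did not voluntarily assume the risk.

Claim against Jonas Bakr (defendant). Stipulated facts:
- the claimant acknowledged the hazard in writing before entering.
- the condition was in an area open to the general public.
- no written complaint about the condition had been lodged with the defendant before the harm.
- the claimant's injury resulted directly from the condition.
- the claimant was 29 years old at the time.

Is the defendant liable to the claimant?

No — not liable.

(a) public area — satisfied.
(b) entrant a minor — fails.
(1) = T AND F = false.
(2) complaint lodged — not met.
(a) proximate cause — satisfied.
(b) no assumed risk — not satisfied.
(3): T AND F → false.
Overall: F OR F OR F → false.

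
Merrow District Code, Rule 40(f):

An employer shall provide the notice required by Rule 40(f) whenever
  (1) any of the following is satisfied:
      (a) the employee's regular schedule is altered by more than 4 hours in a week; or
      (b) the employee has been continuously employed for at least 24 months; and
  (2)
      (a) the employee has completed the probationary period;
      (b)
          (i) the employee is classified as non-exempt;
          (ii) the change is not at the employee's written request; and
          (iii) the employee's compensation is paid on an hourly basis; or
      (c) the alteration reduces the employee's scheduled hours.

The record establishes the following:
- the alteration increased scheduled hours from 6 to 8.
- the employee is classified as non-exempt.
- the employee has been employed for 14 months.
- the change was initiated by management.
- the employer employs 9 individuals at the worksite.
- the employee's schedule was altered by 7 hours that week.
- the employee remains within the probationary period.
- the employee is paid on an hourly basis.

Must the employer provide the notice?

Yes — required.

(a) schedule shift > 4h — holds.
(b) tenure ≥ 24 mo. — not satisfied.
So (1) is satisfied (T OR F).
(a) past probation — not met.
(i) non-exempt — holds.
(ii) not employee-requested — holds.
(iii) hourly-paid — holds.
(b): T AND T AND T → true.
(c) hours reduced — fails.
(2) = F OR T OR F = true.
So Overall is satisfied (T AND T).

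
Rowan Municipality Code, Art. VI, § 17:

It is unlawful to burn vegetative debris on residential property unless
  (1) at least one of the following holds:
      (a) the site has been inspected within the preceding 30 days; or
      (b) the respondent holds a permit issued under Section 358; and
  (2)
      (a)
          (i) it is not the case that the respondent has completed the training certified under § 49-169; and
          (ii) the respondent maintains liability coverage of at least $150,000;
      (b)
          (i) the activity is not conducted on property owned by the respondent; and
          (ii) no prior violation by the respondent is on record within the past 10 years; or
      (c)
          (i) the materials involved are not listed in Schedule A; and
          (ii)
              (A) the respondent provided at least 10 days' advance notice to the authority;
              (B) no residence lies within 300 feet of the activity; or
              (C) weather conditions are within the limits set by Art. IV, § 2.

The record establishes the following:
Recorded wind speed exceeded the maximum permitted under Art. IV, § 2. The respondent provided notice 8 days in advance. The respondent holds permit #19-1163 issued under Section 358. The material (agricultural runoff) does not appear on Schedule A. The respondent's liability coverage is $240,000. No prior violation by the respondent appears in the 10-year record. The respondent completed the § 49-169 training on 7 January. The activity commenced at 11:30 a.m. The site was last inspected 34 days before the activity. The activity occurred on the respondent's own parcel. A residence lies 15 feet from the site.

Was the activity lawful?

(a) site inspected — not met.
(b) holds permit — satisfied.
(1): F OR T → true.
(i) not (training certified) — not satisfied.
(ii) coverage ≥ $150,000 — met.
So (a) is not satisfied (F AND T).
(i) not (own property) — not satisfied.
(ii) no prior violation — met.
(b): F AND T → false.
(i) not (Schedule A material) — satisfied.
(A) ≥10 days' notice — not met.
(B) no residence in 300 ft — not met.
(C) weather ok — not met.
(ii): F OR F OR F → false.
(c): T AND F → false.
(2): F OR F OR F → false.
Overall = T AND F = false.

No — unlawful.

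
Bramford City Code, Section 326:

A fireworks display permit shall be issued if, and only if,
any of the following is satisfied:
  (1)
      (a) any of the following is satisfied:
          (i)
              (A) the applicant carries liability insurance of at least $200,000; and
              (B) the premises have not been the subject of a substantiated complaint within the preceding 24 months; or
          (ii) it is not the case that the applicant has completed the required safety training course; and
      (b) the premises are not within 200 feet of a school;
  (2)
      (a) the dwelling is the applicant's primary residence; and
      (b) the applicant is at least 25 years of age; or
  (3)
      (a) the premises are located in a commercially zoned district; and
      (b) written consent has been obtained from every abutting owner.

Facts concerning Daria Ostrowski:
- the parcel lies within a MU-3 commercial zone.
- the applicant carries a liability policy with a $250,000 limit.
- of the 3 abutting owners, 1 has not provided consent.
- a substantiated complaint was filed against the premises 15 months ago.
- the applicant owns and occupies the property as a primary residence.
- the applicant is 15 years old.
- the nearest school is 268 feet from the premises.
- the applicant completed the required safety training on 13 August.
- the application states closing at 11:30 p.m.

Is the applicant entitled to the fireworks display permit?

No — denied.

(A) insurance ≥ $200,000 — holds.
(B) no complaint in 24 mo. — not met.
(i): T AND F → false.
(ii) not (safety training) — fails.
(a): F OR F → false.
(b) ≥200 ft from school — met.
(1): F AND T → false.
(a) primary residence — holds.
(b) age ≥ 25 — not met.
(2) = T AND F = false.
(a) commercially zoned — met.
(b) all abutters consent — fails.
So (3) is not satisfied (T AND F).
Overall = F OR F OR F = false.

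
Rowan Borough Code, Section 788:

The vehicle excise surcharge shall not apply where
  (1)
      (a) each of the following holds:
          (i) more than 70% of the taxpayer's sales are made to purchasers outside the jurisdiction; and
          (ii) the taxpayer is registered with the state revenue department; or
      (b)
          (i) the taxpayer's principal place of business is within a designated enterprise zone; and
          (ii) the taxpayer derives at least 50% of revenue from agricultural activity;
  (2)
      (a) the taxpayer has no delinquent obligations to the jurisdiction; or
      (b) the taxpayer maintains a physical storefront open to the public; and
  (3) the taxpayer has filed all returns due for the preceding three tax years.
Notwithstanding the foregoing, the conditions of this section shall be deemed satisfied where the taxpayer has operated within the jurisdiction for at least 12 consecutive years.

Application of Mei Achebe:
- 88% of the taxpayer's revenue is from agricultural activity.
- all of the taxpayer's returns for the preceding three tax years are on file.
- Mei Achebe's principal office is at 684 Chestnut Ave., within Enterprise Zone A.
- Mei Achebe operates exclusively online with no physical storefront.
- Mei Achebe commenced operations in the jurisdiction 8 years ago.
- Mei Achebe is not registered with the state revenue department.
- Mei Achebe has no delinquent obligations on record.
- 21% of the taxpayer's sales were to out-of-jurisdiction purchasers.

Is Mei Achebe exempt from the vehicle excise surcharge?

(i) >70% out-of-jur. sales — not met.
(ii) state-registered — fails.
(a) = F AND F = false.
(i) in enterprise zone — satisfied.
(ii) ≥50% agricultural — satisfied.
(b): T AND T → true.
(1) = F OR T = true.
(a) no delinquency — satisfied.
(b) has storefront — not met.
(2) = T OR F = true.
(3) returns current — holds.
Overall = T AND T AND T = true.
Exception (≥ 12 yrs in jurisdiction) — not satisfied.
Result: main true OR exception false → true.

Yes — exempt.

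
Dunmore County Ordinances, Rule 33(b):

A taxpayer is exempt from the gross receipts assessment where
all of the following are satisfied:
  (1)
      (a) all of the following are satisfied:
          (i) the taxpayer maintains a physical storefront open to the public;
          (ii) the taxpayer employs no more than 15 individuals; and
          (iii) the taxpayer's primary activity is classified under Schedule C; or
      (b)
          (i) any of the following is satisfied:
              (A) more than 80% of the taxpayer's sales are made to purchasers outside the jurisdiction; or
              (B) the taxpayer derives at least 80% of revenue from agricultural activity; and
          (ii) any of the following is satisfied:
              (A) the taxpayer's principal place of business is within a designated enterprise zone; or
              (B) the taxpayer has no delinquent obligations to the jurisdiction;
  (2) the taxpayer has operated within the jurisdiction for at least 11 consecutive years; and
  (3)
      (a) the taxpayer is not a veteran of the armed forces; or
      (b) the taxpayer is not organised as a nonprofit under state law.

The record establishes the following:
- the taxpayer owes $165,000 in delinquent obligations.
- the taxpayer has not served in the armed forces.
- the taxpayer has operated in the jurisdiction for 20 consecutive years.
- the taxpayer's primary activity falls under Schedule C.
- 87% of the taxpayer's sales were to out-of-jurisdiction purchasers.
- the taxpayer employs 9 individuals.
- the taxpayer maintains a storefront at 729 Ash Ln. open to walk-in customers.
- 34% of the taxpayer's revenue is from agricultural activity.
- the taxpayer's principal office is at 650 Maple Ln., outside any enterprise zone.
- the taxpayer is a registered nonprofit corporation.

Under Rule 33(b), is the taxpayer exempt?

(i) has storefront — holds.
(ii) ≤ 15 employees — met.
(iii) Schedule C activity — satisfied.
(a): T AND T AND T → true.
(A) >80% out-of-jur. sales — met.
(B) ≥80% agricultural — not satisfied.
(i): T OR F → true.
(A) in enterprise zone — not satisfied.
(B) no delinquency — fails.
(ii): F OR F → false.
(b): T AND F → false.
So (1) is satisfied (T OR F).
(2) ≥ 11 yrs in jurisdiction — satisfied.
(a) not (veteran) — satisfied.
(b) not (nonprofit) — not met.
(3): T OR F → true.
So Overall is satisfied (T AND T AND T).

Yes — exempt.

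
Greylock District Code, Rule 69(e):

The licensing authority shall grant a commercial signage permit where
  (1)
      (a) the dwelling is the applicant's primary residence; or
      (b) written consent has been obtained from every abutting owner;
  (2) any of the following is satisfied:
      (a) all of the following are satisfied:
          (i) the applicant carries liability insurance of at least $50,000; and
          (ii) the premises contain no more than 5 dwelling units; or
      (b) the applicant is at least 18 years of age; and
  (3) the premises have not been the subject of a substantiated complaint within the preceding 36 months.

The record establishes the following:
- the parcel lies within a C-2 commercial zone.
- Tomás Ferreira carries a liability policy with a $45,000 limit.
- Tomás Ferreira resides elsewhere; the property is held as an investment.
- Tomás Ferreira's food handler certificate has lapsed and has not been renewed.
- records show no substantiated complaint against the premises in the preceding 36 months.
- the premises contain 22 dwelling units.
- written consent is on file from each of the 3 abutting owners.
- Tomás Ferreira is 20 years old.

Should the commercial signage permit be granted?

(a) primary residence — not met.
(b) all abutters consent — satisfied.
(1): F OR T → true.
(i) insurance ≥ $50,000 — not met.
(ii) ≤ 5 units — not met.
(a) = F AND F = false.
(b) age ≥ 18 — holds.
(2): F OR T → true.
(3) no complaint in 36 mo. — holds.
Overall = T AND T AND T = true.

Yes — granted.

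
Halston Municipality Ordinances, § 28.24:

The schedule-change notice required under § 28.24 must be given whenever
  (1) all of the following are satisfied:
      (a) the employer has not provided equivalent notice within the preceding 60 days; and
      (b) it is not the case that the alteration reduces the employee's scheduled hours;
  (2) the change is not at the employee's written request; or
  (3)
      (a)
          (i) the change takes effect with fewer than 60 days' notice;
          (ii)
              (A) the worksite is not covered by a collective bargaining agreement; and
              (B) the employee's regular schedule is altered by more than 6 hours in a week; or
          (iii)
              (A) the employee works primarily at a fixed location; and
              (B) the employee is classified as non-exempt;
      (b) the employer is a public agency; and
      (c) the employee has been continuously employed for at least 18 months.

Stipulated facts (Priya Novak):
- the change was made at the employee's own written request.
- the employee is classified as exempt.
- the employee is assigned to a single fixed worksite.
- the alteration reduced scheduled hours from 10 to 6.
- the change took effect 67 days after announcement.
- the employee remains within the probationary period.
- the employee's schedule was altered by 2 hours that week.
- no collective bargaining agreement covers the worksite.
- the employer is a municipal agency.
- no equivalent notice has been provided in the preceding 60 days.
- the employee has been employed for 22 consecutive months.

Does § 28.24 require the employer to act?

No — not required.

(a) no recent notice — satisfied.
(b) not (hours reduced) — not met.
(1): T AND F → false.
(2) not employee-requested — fails.
(i) < 60 days' notice — fails.
(A) no CBA — satisfied.
(B) schedule shift > 6h — not satisfied.
So (ii) is not satisfied (T AND F).
(A) fixed location — holds.
(B) non-exempt — not met.
So (iii) is not satisfied (T AND F).
(a): F OR F OR F → false.
(b) public agency — satisfied.
(c) tenure ≥ 18 mo. — met.
(3): F AND T AND T → false.
Overall: F OR F OR F → false.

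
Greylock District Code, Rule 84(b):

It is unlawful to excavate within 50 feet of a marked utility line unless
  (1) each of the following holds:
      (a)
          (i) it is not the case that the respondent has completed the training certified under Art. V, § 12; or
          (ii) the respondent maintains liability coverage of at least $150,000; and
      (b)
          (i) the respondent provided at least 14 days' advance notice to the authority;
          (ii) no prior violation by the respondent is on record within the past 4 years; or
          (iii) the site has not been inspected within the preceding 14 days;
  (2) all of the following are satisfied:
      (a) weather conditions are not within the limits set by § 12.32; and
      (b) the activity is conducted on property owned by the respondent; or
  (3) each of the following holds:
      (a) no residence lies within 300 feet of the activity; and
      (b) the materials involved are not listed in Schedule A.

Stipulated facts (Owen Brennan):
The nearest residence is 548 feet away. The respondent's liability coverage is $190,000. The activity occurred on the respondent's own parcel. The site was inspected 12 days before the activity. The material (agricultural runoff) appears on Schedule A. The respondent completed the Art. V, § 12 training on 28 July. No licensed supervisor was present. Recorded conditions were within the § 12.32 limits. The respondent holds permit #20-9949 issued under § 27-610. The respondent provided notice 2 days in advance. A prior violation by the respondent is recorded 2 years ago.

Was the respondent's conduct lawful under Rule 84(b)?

No — unlawful.

(i) not (training certified) — fails.
(ii) coverage ≥ $150,000 — holds.
So (a) is satisfied (F OR T).
(i) ≥14 days' notice — not met.
(ii) no prior violation — not met.
(iii) not (site inspected) — fails.
(b): F OR F OR F → false.
(1) = T AND F = false.
(a) not (weather ok) — fails.
(b) own property — holds.
(2) = F AND T = false.
(a) no residence in 300 ft — met.
(b) not (Schedule A material) — not met.
So (3) is not satisfied (T AND F).
Overall = F OR F OR F = false.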